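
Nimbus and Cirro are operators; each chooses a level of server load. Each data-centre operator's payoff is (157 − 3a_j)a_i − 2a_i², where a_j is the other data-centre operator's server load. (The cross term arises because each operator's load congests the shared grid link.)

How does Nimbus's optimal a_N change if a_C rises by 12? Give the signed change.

-9

Nimbus's payoff is (157 − 3a_C)a_N − 2a_N².
∂π/∂a_N = 157 − 3a_C − 4a_N = 0, so a_N = 39.25 − 0.75a_C.
The reaction-function slope is −0.75, so a 12-unit rise in a_C moves a_N by −0.75 × 12 = −9. Nimbus's best response falls — the actions are strategic substitutes.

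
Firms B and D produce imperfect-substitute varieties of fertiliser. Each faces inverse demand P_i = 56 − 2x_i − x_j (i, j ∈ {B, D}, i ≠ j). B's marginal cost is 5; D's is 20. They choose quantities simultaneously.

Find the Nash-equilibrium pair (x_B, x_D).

11.2, 6.2

Firm B's profit: π = x_B(56 − 2x_B − x_D) − 5x_B.
∂π/∂x_B = 51 − 4x_B − x_D = 0 ⇒ x_B = 12.75 − 0.25x_D.
Similarly x_D = 9 − 0.25x_B.
Plugging x_D into B's best response: x_B = 12.75 − 0.25(9 − 0.25x_B) ⇒ 0.9375x_B = 10.5, so x_B = 11.2.
Then x_D = 9 − 0.25·11.2 = 6.2.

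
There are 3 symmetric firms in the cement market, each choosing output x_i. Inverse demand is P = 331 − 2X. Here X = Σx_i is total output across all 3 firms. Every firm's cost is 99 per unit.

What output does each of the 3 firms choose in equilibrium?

A representative firm's profit is π_i = x_i(331 − 2X) − 99x_i, with X = x_i + Σ_{j≠i} x_j.
First-order condition: 232 − 4x_i − 2Σ_{j≠i} x_j = 0.
Imposing symmetry (x_j = x for all j) turns Σ_{j≠i} x_j into 2x, so 232 = 8x and x = 29.

29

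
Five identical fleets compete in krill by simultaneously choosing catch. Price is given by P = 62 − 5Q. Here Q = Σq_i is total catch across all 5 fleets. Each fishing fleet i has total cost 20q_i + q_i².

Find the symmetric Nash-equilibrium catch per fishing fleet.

A representative fishing fleet's profit is π_i = q_i(62 − 5Q) − 20q_i − q_i², with Q = q_i + Σ_{j≠i} q_j.
First-order condition: 42 − 12q_i − 5Σ_{j≠i} q_j = 0.
Imposing symmetry (q_j = q for all j) turns Σ_{j≠i} q_j into 4q, so 42 = 32q and q = 1.3125.

1.3125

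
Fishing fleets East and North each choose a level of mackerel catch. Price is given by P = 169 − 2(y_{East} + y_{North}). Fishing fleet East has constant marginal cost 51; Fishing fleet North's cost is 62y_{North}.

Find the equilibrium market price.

Fishing fleet East's profit: π = y_{East}(169 − 2(y_{East} + y_{North})) − 51y_{East}.
∂π/∂y_{East} = 118 − 4y_{East} − 2y_{North} = 0, so y_{East} = 29.5 − 0.5y_{North}.
By the same steps for North: y_{North} = 26.75 − 0.5y_{East}.
Substituting the second reaction function into the first: y_{East} = 29.5 − 0.5(26.75 − 0.5y_{East}), which gives 0.75y_{East} = 16.125 ⇒ y_{East} = 21.5.
Then y_{North} = 26.75 − 0.5·21.5 = 16.
Equilibrium price: P = 169 − 2·37.5 = 94.

94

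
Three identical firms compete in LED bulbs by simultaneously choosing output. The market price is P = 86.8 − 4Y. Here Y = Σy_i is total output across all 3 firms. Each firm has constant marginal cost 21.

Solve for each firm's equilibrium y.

4.1125

A representative firm's profit is π_i = y_i(86.8 − 4Y) − 21y_i, with Y = y_i + Σ_{j≠i} y_j.
First-order condition: 65.8 − 8y_i − 4Σ_{j≠i} y_j = 0.
With identical firms, set every y_j = y: then 65.8 − 8y − 8y = 0, i.e. y = 65.8/16 = 4.1125.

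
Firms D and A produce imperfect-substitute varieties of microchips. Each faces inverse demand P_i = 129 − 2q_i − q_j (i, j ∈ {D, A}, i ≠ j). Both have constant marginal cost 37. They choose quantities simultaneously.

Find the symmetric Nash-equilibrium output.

18.4

Firm D's profit: π = q_D(129 − 2q_D − q_A) − 37q_D.
∂π/∂q_D = 92 − 4q_D − q_A = 0 ⇒ q_D = 23 − 0.25q_A.
Setting q_D = q_A in the reaction function: q_D = 23 − 0.25q_D, so q_D = 23 / 1.25 = 18.4.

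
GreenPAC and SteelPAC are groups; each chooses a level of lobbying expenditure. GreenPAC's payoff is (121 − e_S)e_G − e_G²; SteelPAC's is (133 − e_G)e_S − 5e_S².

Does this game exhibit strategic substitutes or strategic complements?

Expanding GreenPAC's payoff: 121e_G − e_Se_G − e_G².
∂π/∂e_G = 121 − e_S − 2e_G = 0, so e_G = 60.5 − 0.5e_S.
The best-response slope de_G/de_S = −0.5 < 0: the reaction function is downward-sloping, so the choices are strategic substitutes.

strategic substitutes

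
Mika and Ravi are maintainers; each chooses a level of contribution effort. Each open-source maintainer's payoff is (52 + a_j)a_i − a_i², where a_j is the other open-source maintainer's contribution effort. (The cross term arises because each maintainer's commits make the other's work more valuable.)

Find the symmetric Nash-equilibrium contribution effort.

Mika's payoff is (52 + a_R)a_M − a_M².
∂π/∂a_M = 52 + a_R − 2a_M = 0, so a_M = 26 + 0.5a_R.
The game is symmetric, so in equilibrium a_R = a_M: the reaction function gives 0.5a_M = 26, hence a_M = 52.

52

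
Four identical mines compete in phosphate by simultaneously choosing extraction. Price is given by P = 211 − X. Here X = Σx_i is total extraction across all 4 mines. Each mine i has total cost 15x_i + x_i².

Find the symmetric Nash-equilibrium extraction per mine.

A representative mine's profit is π_i = x_i(211 − X) − 15x_i − x_i², with X = x_i + Σ_{j≠i} x_j.
First-order condition: 196 − 4x_i − Σ_{j≠i} x_j = 0.
In a symmetric equilibrium every mine chooses the same x, so Σ_{j≠i} x_j = 3x. The condition becomes 196 − 7x = 0, giving x = 196/7 = 28.

28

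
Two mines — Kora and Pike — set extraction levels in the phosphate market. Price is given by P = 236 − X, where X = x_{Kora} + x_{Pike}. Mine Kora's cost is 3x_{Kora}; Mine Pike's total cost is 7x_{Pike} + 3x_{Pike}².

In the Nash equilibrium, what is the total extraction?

Mine Kora's profit: π = x_{Kora}(236 − (x_{Kora} + x_{Pike})) − 3x_{Kora}.
∂π/∂x_{Kora} = 233 − 2x_{Kora} − x_{Pike} = 0, so x_{Kora} = 116.5 − 0.5x_{Pike}.
For Pike: ∂π/∂x_{Pike} = 229 − 8x_{Pike} − x_{Kora} = 0 ⇒ x_{Pike} = 28.625 − 0.125x_{Kora}.
Plugging x_{Pike} into Kora's best response: x_{Kora} = 116.5 − 0.5(28.625 − 0.125x_{Kora}) ⇒ 0.9375x_{Kora} = 102.1875, so x_{Kora} = 109.
Then x_{Pike} = 28.625 − 0.125·109 = 15.
Total extraction: 109 + 15 = 124.

124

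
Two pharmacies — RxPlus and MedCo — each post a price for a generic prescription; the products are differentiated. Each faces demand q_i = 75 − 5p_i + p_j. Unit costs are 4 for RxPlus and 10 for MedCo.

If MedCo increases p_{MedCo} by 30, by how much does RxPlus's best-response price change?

3

RxPlus's profit: π = (p_{RxPlus} − 4)(75 − 5p_{RxPlus} + p_{MedCo}).
∂π/∂p_{RxPlus} = 95 − 10p_{RxPlus} + p_{MedCo} = 0 ⇒ p_{RxPlus} = 9.5 + 0.1p_{MedCo}.
The reaction-function slope is 0.1, so a 30-unit rise in p_{MedCo} moves p_{RxPlus} by 0.1 × 30 = 3. RxPlus's best response rises — the actions are strategic complements.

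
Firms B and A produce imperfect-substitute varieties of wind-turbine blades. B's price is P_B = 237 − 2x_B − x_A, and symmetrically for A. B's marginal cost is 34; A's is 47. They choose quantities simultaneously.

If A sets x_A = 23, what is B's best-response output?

45

Firm B's profit: π = x_B(237 − 2x_B − x_A) − 34x_B.
∂π/∂x_B = 203 − 4x_B − x_A = 0 ⇒ x_B = 50.75 − 0.25x_A.
At x_A = 23: x_B = 50.75 − 0.25·23 = 45.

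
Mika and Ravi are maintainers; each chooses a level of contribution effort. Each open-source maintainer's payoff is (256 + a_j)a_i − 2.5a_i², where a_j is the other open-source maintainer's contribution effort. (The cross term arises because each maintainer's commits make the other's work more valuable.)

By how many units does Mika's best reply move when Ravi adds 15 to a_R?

3

Mika's payoff is (256 + a_R)a_M − 2.5a_M².
∂π/∂a_M = 256 + a_R − 5a_M = 0, so a_M = 51.2 + 0.2a_R.
The reaction-function slope is 0.2, so a 15-unit rise in a_R moves a_M by 0.2 × 15 = 3. Mika's best response rises — the actions are strategic complements.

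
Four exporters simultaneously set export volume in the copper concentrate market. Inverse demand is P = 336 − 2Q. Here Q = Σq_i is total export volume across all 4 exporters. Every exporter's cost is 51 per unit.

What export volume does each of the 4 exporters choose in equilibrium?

A representative exporter's profit is π_i = q_i(336 − 2Q) − 51q_i, with Q = q_i + Σ_{j≠i} q_j.
First-order condition: 285 − 4q_i − 2Σ_{j≠i} q_j = 0.
With identical exporters, set every q_j = q: then 285 − 4q − 6q = 0, i.e. q = 285/10 = 28.5.

28.5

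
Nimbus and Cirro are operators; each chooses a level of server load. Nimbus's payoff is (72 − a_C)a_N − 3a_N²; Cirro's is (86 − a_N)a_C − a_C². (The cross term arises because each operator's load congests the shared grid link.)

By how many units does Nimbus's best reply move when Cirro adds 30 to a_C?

Expanding Nimbus's payoff: 72a_N − a_Ca_N − 3a_N².
∂π/∂a_N = 72 − a_C − 6a_N = 0, so a_N = 12 − (1/6)a_C.
The reaction-function slope is −1/6, so a 30-unit rise in a_C moves a_N by −1/6 × 30 = −5. Nimbus's best response falls — the actions are strategic substitutes.

-5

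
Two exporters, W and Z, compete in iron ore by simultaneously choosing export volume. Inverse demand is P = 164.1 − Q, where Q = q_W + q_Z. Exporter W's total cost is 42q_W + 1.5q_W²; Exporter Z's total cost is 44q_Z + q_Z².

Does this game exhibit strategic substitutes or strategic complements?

strategic substitutes

Exporter W's profit: π = q_W(164.1 − (q_W + q_Z)) − 42q_W − 1.5q_W².
∂π/∂q_W = 122.1 − 5q_W − q_Z = 0, so q_W = 24.42 − 0.2q_Z.
The best-response slope dq_W/dq_Z = −0.2 < 0: the reaction function is downward-sloping, so the choices are strategic substitutes.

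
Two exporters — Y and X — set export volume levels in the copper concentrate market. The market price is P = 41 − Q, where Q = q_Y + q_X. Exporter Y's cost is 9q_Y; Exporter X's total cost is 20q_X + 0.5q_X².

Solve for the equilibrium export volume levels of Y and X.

15, 2

Exporter Y's profit: π = q_Y(41 − (q_Y + q_X)) − 9q_Y.
∂π/∂q_Y = 32 − 2q_Y − q_X = 0, so q_Y = 16 − 0.5q_X.
For X: ∂π/∂q_X = 21 − 3q_X − q_Y = 0 ⇒ q_X = 7 − (1/3)q_Y.
Plugging q_X into Y's best response: q_Y = 16 − 0.5(7 − (1/3)q_Y) ⇒ (5/6)q_Y = 12.5, so q_Y = 15.
Then q_X = 7 − (1/3)·15 = 2.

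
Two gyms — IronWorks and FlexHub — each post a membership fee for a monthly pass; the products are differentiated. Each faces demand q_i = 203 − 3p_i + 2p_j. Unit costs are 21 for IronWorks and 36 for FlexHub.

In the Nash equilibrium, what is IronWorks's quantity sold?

IronWorks's profit: π = (p_{IronWorks} − 21)(203 − 3p_{IronWorks} + 2p_{FlexHub}).
∂π/∂p_{IronWorks} = 266 − 6p_{IronWorks} + 2p_{FlexHub} = 0 ⇒ p_{IronWorks} = 133/3 + (1/3)p_{FlexHub}.
Similarly p_{FlexHub} = 311/6 + (1/3)p_{IronWorks}.
Substituting the second reaction function into the first: p_{IronWorks} = 133/3 + (1/3)(311/6 + (1/3)p_{IronWorks}), which gives (8/9)p_{IronWorks} = 1109/18 ⇒ p_{IronWorks} = 69.3125.
Then p_{FlexHub} = 311/6 + (1/3)·69.3125 = 74.9375.
q_{IronWorks} = 203 − 3·69.3125 + 2·74.9375 = 144.9375.

144.9375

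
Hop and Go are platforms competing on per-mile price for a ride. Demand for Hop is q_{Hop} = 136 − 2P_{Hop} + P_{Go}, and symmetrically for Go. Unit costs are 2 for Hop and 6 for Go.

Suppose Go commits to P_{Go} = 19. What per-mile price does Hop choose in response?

Hop's profit: π = (P_{Hop} − 2)(136 − 2P_{Hop} + P_{Go}).
∂π/∂P_{Hop} = 140 − 4P_{Hop} + P_{Go} = 0 ⇒ P_{Hop} = 35 + 0.25P_{Go}.
At P_{Go} = 19: P_{Hop} = 35 + 0.25·19 = 39.75.

39.75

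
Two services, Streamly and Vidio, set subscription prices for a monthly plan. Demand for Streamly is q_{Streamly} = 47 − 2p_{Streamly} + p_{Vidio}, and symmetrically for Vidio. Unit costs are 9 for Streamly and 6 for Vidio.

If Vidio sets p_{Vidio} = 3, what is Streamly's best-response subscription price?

Streamly's profit: π = (p_{Streamly} − 9)(47 − 2p_{Streamly} + p_{Vidio}).
∂π/∂p_{Streamly} = 65 − 4p_{Streamly} + p_{Vidio} = 0 ⇒ p_{Streamly} = 16.25 + 0.25p_{Vidio}.
At p_{Vidio} = 3: p_{Streamly} = 16.25 + 0.25·3 = 17.

17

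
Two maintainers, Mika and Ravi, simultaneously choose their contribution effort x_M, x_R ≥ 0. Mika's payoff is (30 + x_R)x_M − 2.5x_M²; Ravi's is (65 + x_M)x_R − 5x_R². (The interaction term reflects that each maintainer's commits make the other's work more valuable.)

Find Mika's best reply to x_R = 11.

8.2

Expanding Mika's payoff: 30x_M + x_Rx_M − 2.5x_M².
∂π/∂x_M = 30 + x_R − 5x_M = 0, so x_M = 6 + 0.2x_R.
At x_R = 11: x_M = 6 + 0.2·11 = 8.2.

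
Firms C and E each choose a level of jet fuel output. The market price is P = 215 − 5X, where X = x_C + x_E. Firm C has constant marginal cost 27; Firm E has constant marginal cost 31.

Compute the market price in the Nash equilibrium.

91

Firm C's profit: π = x_C(215 − 5(x_C + x_E)) − 27x_C.
∂π/∂x_C = 188 − 10x_C − 5x_E = 0, so x_C = 18.8 − 0.5x_E.
By the same steps for E: x_E = 18.4 − 0.5x_C.
Substituting the second reaction function into the first: x_C = 18.8 − 0.5(18.4 − 0.5x_C), which gives 0.75x_C = 9.6 ⇒ x_C = 12.8.
Then x_E = 18.4 − 0.5·12.8 = 12.
Equilibrium price: P = 215 − 5·24.8 = 91.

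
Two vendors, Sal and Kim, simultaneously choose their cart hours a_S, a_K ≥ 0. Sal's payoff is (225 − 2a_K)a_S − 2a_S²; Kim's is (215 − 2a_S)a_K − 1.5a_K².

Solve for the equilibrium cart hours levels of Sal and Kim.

30.625, 51.25

Expanding Sal's payoff: 225a_S − 2a_Ka_S − 2a_S².
∂π/∂a_S = 225 − 2a_K − 4a_S = 0, so a_S = 56.25 − 0.5a_K.
Likewise for Kim: a_K = 215/3 − (2/3)a_S.
Solving the two reaction functions simultaneously: (1 − (−0.5)(−2/3))a_S = 56.25 − 0.5·(215/3), so (2/3)a_S = 245/12 and a_S = 30.625.
Then a_K = 215/3 − (2/3)·30.625 = 51.25.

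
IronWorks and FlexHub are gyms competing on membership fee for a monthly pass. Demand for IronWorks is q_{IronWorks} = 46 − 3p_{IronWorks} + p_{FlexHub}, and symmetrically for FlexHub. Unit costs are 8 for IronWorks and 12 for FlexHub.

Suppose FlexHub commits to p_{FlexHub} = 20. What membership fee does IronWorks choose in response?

IronWorks's profit: π = (p_{IronWorks} − 8)(46 − 3p_{IronWorks} + p_{FlexHub}).
∂π/∂p_{IronWorks} = 70 − 6p_{IronWorks} + p_{FlexHub} = 0 ⇒ p_{IronWorks} = 35/3 + (1/6)p_{FlexHub}.
At p_{FlexHub} = 20: p_{IronWorks} = 35/3 + (1/6)·20 = 15.

15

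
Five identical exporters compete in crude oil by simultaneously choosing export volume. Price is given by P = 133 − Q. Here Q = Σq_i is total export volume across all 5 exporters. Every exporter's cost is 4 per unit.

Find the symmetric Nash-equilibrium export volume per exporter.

A representative exporter's profit is π_i = q_i(133 − Q) − 4q_i, with Q = q_i + Σ_{j≠i} q_j.
First-order condition: 129 − 2q_i − Σ_{j≠i} q_j = 0.
With identical exporters, set every q_j = q: then 129 − 2q − 4q = 0, i.e. q = 129/6 = 21.5.

21.5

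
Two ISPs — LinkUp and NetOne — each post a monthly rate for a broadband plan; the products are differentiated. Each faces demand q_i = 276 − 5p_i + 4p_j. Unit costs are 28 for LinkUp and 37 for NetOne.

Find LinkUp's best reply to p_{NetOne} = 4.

43.2

LinkUp's profit: π = (p_{LinkUp} − 28)(276 − 5p_{LinkUp} + 4p_{NetOne}).
∂π/∂p_{LinkUp} = 416 − 10p_{LinkUp} + 4p_{NetOne} = 0 ⇒ p_{LinkUp} = 41.6 + 0.4p_{NetOne}.
At p_{NetOne} = 4: p_{LinkUp} = 41.6 + 0.4·4 = 43.2.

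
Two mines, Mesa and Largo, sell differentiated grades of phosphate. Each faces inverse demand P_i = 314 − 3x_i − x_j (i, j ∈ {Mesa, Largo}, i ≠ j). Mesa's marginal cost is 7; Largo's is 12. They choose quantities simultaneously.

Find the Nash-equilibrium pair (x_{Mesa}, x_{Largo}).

44, 43

Mine Mesa's profit: π = x_{Mesa}(314 − 3x_{Mesa} − x_{Largo}) − 7x_{Mesa}.
∂π/∂x_{Mesa} = 307 − 6x_{Mesa} − x_{Largo} = 0 ⇒ x_{Mesa} = 307/6 − (1/6)x_{Largo}.
Similarly x_{Largo} = 151/3 − (1/6)x_{Mesa}.
Plugging x_{Largo} into Mesa's best response: x_{Mesa} = 307/6 − (1/6)(151/3 − (1/6)x_{Mesa}) ⇒ (35/36)x_{Mesa} = 385/9, so x_{Mesa} = 44.
Then x_{Largo} = 151/3 − (1/6)·44 = 43.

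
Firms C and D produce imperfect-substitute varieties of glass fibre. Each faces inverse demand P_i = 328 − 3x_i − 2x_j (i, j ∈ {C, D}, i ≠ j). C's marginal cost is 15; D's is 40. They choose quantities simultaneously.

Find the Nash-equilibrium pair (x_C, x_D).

40.6875, 34.4375

Firm C's profit: π = x_C(328 − 3x_C − 2x_D) − 15x_C.
∂π/∂x_C = 313 − 6x_C − 2x_D = 0 ⇒ x_C = 313/6 − (1/3)x_D.
Similarly x_D = 48 − (1/3)x_C.
Substituting the second reaction function into the first: x_C = 313/6 − (1/3)(48 − (1/3)x_C), which gives (8/9)x_C = 217/6 ⇒ x_C = 40.6875.
Then x_D = 48 − (1/3)·40.6875 = 34.4375.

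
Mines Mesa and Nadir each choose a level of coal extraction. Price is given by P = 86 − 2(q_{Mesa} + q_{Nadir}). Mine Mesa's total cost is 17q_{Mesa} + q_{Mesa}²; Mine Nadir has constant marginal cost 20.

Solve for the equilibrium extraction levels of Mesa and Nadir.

7.2, 12.9

Mine Mesa's profit: π = q_{Mesa}(86 − 2(q_{Mesa} + q_{Nadir})) − 17q_{Mesa} − q_{Mesa}².
∂π/∂q_{Mesa} = 69 − 6q_{Mesa} − 2q_{Nadir} = 0, so q_{Mesa} = 11.5 − (1/3)q_{Nadir}.
For Nadir: ∂π/∂q_{Nadir} = 66 − 4q_{Nadir} − 2q_{Mesa} = 0 ⇒ q_{Nadir} = 16.5 − 0.5q_{Mesa}.
Solving the two reaction functions simultaneously: (1 − (−1/3)(−0.5))q_{Mesa} = 11.5 − (1/3)·16.5, so (5/6)q_{Mesa} = 6 and q_{Mesa} = 7.2.
Then q_{Nadir} = 16.5 − 0.5·7.2 = 12.9.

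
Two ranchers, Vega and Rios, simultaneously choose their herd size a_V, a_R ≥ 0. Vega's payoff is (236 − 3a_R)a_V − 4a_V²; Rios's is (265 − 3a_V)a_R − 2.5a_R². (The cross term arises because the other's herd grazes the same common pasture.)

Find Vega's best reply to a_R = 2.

28.75

Expanding Vega's payoff: 236a_V − 3a_Ra_V − 4a_V².
∂π/∂a_V = 236 − 3a_R − 8a_V = 0, so a_V = 29.5 − 0.375a_R.
At a_R = 2: a_V = 29.5 − 0.375·2 = 28.75.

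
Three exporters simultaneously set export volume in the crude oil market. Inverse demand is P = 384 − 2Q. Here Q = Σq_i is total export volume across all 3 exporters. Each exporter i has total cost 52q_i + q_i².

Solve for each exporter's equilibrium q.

A representative exporter's profit is π_i = q_i(384 − 2Q) − 52q_i − q_i², with Q = q_i + Σ_{j≠i} q_j.
First-order condition: 332 − 6q_i − 2Σ_{j≠i} q_j = 0.
With identical exporters, set every q_j = q: then 332 − 6q − 4q = 0, i.e. q = 332/10 = 33.2.

33.2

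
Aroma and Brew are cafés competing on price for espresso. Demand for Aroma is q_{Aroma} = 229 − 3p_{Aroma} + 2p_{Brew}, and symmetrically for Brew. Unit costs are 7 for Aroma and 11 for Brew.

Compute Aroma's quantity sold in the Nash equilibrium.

Aroma's profit: π = (p_{Aroma} − 7)(229 − 3p_{Aroma} + 2p_{Brew}).
∂π/∂p_{Aroma} = 250 − 6p_{Aroma} + 2p_{Brew} = 0 ⇒ p_{Aroma} = 125/3 + (1/3)p_{Brew}.
Similarly p_{Brew} = 131/3 + (1/3)p_{Aroma}.
Solving the two reaction functions simultaneously: (1 − (1/3)(1/3))p_{Aroma} = 125/3 + (1/3)·(131/3), so (8/9)p_{Aroma} = 506/9 and p_{Aroma} = 63.25.
Then p_{Brew} = 131/3 + (1/3)·63.25 = 64.75.
q_{Aroma} = 229 − 3·63.25 + 2·64.75 = 168.75.

168.75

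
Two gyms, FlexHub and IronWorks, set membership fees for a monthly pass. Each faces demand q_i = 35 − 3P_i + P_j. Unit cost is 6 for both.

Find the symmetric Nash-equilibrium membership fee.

FlexHub's profit: π = (P_{FlexHub} − 6)(35 − 3P_{FlexHub} + P_{IronWorks}).
∂π/∂P_{FlexHub} = 53 − 6P_{FlexHub} + P_{IronWorks} = 0 ⇒ P_{FlexHub} = 53/6 + (1/6)P_{IronWorks}.
The game is symmetric, so in equilibrium P_{IronWorks} = P_{FlexHub}: the reaction function gives (5/6)P_{FlexHub} = 53/6, hence P_{FlexHub} = 10.6.

10.6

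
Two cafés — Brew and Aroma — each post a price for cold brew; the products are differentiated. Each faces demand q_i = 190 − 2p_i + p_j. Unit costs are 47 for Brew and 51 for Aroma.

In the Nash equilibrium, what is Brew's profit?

4646.48

Brew's profit: π = (p_{Brew} − 47)(190 − 2p_{Brew} + p_{Aroma}).
∂π/∂p_{Brew} = 284 − 4p_{Brew} + p_{Aroma} = 0 ⇒ p_{Brew} = 71 + 0.25p_{Aroma}.
Similarly p_{Aroma} = 73 + 0.25p_{Brew}.
Plugging p_{Aroma} into Brew's best response: p_{Brew} = 71 + 0.25(73 + 0.25p_{Brew}) ⇒ 0.9375p_{Brew} = 89.25, so p_{Brew} = 95.2.
Then p_{Aroma} = 73 + 0.25·95.2 = 96.8.
q_{Brew} = 190 − 2·95.2 + 96.8 = 96.4.
Profit = (95.2 − 47)·96.4 = 4646.48.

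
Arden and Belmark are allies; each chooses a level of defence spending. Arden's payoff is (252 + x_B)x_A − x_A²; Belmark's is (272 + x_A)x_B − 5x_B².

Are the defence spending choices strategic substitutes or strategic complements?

Expanding Arden's payoff: 252x_A + x_Bx_A − x_A².
∂π/∂x_A = 252 + x_B − 2x_A = 0, so x_A = 126 + 0.5x_B.
The best-response slope dx_A/dx_B = 0.5 > 0: the reaction function is upward-sloping, so the choices are strategic complements.

strategic complements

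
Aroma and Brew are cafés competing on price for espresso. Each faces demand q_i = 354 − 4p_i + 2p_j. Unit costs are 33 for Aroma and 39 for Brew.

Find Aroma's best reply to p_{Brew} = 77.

Aroma's profit: π = (p_{Aroma} − 33)(354 − 4p_{Aroma} + 2p_{Brew}).
∂π/∂p_{Aroma} = 486 − 8p_{Aroma} + 2p_{Brew} = 0 ⇒ p_{Aroma} = 60.75 + 0.25p_{Brew}.
At p_{Brew} = 77: p_{Aroma} = 60.75 + 0.25·77 = 80.

80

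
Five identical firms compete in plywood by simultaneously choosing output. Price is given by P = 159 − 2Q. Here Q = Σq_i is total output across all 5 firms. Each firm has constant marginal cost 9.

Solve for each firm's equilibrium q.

12.5

A representative firm's profit is π_i = q_i(159 − 2Q) − 9q_i, with Q = q_i + Σ_{j≠i} q_j.
First-order condition: 150 − 4q_i − 2Σ_{j≠i} q_j = 0.
In a symmetric equilibrium every firm chooses the same q, so Σ_{j≠i} q_j = 4q. The condition becomes 150 − 12q = 0, giving q = 150/12 = 12.5.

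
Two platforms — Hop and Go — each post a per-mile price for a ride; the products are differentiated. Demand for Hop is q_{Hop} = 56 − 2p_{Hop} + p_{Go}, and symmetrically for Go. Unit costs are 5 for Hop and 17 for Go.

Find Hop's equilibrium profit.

Hop's profit: π = (p_{Hop} − 5)(56 − 2p_{Hop} + p_{Go}).
∂π/∂p_{Hop} = 66 − 4p_{Hop} + p_{Go} = 0 ⇒ p_{Hop} = 16.5 + 0.25p_{Go}.
Similarly p_{Go} = 22.5 + 0.25p_{Hop}.
Substituting the second reaction function into the first: p_{Hop} = 16.5 + 0.25(22.5 + 0.25p_{Hop}), which gives 0.9375p_{Hop} = 22.125 ⇒ p_{Hop} = 23.6.
Then p_{Go} = 22.5 + 0.25·23.6 = 28.4.
q_{Hop} = 56 − 2·23.6 + 28.4 = 37.2.
Profit = (23.6 − 5)·37.2 = 691.92.

691.92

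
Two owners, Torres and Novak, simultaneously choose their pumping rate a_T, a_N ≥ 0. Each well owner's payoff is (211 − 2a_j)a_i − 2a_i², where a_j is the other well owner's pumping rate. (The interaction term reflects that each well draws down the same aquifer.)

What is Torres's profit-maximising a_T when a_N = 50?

Torres's payoff is (211 − 2a_N)a_T − 2a_T².
∂π/∂a_T = 211 − 2a_N − 4a_T = 0, so a_T = 52.75 − 0.5a_N.
At a_N = 50: a_T = 52.75 − 0.5·50 = 27.75.

27.75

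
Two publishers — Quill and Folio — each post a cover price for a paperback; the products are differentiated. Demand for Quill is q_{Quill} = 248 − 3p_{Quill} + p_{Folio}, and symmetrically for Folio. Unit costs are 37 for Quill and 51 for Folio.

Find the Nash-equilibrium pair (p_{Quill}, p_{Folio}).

73, 79

Quill's profit: π = (p_{Quill} − 37)(248 − 3p_{Quill} + p_{Folio}).
∂π/∂p_{Quill} = 359 − 6p_{Quill} + p_{Folio} = 0 ⇒ p_{Quill} = 359/6 + (1/6)p_{Folio}.
Similarly p_{Folio} = 401/6 + (1/6)p_{Quill}.
Plugging p_{Folio} into Quill's best response: p_{Quill} = 359/6 + (1/6)(401/6 + (1/6)p_{Quill}) ⇒ (35/36)p_{Quill} = 2555/36, so p_{Quill} = 73.
Then p_{Folio} = 401/6 + (1/6)·73 = 79.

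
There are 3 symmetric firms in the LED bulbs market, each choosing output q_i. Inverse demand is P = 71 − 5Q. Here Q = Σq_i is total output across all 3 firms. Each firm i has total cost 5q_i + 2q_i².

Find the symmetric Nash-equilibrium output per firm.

A representative firm's profit is π_i = q_i(71 − 5Q) − 5q_i − 2q_i², with Q = q_i + Σ_{j≠i} q_j.
First-order condition: 66 − 14q_i − 5Σ_{j≠i} q_j = 0.
In a symmetric equilibrium every firm chooses the same q, so Σ_{j≠i} q_j = 2q. The condition becomes 66 − 24q = 0, giving q = 66/24 = 2.75.

2.75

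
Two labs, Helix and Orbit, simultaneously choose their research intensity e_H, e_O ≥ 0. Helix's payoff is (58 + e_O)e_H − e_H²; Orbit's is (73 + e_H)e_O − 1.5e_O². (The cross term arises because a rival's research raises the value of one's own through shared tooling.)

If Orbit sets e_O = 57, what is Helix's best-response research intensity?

Expanding Helix's payoff: 58e_H + e_Oe_H − e_H².
∂π/∂e_H = 58 + e_O − 2e_H = 0, so e_H = 29 + 0.5e_O.
At e_O = 57: e_H = 29 + 0.5·57 = 57.5.

57.5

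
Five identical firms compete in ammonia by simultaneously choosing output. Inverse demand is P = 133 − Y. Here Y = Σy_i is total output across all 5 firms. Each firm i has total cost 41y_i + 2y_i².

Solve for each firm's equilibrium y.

9.2

A representative firm's profit is π_i = y_i(133 − Y) − 41y_i − 2y_i², with Y = y_i + Σ_{j≠i} y_j.
First-order condition: 92 − 6y_i − Σ_{j≠i} y_j = 0.
Imposing symmetry (y_j = y for all j) turns Σ_{j≠i} y_j into 4y, so 92 = 10y and y = 9.2.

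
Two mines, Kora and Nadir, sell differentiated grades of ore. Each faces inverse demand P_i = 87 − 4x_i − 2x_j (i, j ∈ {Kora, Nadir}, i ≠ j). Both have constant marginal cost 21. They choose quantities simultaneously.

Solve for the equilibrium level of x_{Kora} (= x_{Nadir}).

6.6

Mine Kora's profit: π = x_{Kora}(87 − 4x_{Kora} − 2x_{Nadir}) − 21x_{Kora}.
∂π/∂x_{Kora} = 66 − 8x_{Kora} − 2x_{Nadir} = 0 ⇒ x_{Kora} = 8.25 − 0.25x_{Nadir}.
By symmetry x_{Nadir} = x_{Kora}; substituting into the reaction function, 1.25x_{Kora} = 8.25 and x_{Kora} = 6.6.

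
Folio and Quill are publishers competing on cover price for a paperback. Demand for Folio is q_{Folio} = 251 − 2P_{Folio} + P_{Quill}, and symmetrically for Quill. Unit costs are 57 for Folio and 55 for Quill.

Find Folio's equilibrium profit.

Folio's profit: π = (P_{Folio} − 57)(251 − 2P_{Folio} + P_{Quill}).
∂π/∂P_{Folio} = 365 − 4P_{Folio} + P_{Quill} = 0 ⇒ P_{Folio} = 91.25 + 0.25P_{Quill}.
Similarly P_{Quill} = 90.25 + 0.25P_{Folio}.
Solving the two reaction functions simultaneously: (1 − (0.25)(0.25))P_{Folio} = 91.25 + 0.25·90.25, so 0.9375P_{Folio} = 113.8125 and P_{Folio} = 121.4.
Then P_{Quill} = 90.25 + 0.25·121.4 = 120.6.
q_{Folio} = 251 − 2·121.4 + 120.6 = 128.8.
Profit = (121.4 − 57)·128.8 = 8294.72.

8294.72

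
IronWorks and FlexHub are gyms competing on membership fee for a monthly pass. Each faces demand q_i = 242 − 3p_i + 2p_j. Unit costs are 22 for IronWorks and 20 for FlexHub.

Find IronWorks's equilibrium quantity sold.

163.875

IronWorks's profit: π = (p_{IronWorks} − 22)(242 − 3p_{IronWorks} + 2p_{FlexHub}).
∂π/∂p_{IronWorks} = 308 − 6p_{IronWorks} + 2p_{FlexHub} = 0 ⇒ p_{IronWorks} = 154/3 + (1/3)p_{FlexHub}.
Similarly p_{FlexHub} = 151/3 + (1/3)p_{IronWorks}.
Substituting the second reaction function into the first: p_{IronWorks} = 154/3 + (1/3)(151/3 + (1/3)p_{IronWorks}), which gives (8/9)p_{IronWorks} = 613/9 ⇒ p_{IronWorks} = 76.625.
Then p_{FlexHub} = 151/3 + (1/3)·76.625 = 75.875.
q_{IronWorks} = 242 − 3·76.625 + 2·75.875 = 163.875.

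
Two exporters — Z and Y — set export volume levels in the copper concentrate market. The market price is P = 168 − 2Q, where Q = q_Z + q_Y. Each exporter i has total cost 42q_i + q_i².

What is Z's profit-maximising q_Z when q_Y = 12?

Exporter Z's profit: π = q_Z(168 − 2(q_Z + q_Y)) − 42q_Z − q_Z².
∂π/∂q_Z = 126 − 6q_Z − 2q_Y = 0, so q_Z = 21 − (1/3)q_Y.
At q_Y = 12: q_Z = 21 − (1/3)·12 = 17.

17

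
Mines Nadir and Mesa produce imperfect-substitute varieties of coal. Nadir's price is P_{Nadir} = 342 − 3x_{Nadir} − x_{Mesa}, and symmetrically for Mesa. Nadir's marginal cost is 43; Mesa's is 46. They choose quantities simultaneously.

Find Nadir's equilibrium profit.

Mine Nadir's profit: π = x_{Nadir}(342 − 3x_{Nadir} − x_{Mesa}) − 43x_{Nadir}.
∂π/∂x_{Nadir} = 299 − 6x_{Nadir} − x_{Mesa} = 0 ⇒ x_{Nadir} = 299/6 − (1/6)x_{Mesa}.
Similarly x_{Mesa} = 148/3 − (1/6)x_{Nadir}.
Substituting the second reaction function into the first: x_{Nadir} = 299/6 − (1/6)(148/3 − (1/6)x_{Nadir}), which gives (35/36)x_{Nadir} = 749/18 ⇒ x_{Nadir} = 42.8.
Then x_{Mesa} = 148/3 − (1/6)·42.8 = 42.2.
P_{Nadir} = 342 − 3·42.8 − 42.2 = 171.4.
Profit = (171.4 − 43)·42.8 = 5495.52.

5495.52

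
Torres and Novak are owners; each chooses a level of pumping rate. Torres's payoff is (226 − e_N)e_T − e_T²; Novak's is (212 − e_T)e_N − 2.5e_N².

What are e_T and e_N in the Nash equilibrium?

102, 22

Expanding Torres's payoff: 226e_T − e_Ne_T − e_T².
∂π/∂e_T = 226 − e_N − 2e_T = 0, so e_T = 113 − 0.5e_N.
Likewise for Novak: e_N = 42.4 − 0.2e_T.
Substituting the second reaction function into the first: e_T = 113 − 0.5(42.4 − 0.2e_T), which gives 0.9e_T = 91.8 ⇒ e_T = 102.
Then e_N = 42.4 − 0.2·102 = 22.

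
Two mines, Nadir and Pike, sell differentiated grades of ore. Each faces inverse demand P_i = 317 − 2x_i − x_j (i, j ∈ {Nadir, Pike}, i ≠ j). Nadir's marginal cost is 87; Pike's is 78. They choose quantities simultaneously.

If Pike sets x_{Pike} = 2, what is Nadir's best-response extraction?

57

Mine Nadir's profit: π = x_{Nadir}(317 − 2x_{Nadir} − x_{Pike}) − 87x_{Nadir}.
∂π/∂x_{Nadir} = 230 − 4x_{Nadir} − x_{Pike} = 0 ⇒ x_{Nadir} = 57.5 − 0.25x_{Pike}.
At x_{Pike} = 2: x_{Nadir} = 57.5 − 0.25·2 = 57.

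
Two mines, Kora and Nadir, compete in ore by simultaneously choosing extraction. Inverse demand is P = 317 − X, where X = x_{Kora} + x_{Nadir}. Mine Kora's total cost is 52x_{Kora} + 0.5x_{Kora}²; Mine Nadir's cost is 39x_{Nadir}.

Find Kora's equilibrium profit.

3810.24

Mine Kora's profit: π = x_{Kora}(317 − (x_{Kora} + x_{Nadir})) − 52x_{Kora} − 0.5x_{Kora}².
∂π/∂x_{Kora} = 265 − 3x_{Kora} − x_{Nadir} = 0, so x_{Kora} = 265/3 − (1/3)x_{Nadir}.
For Nadir: ∂π/∂x_{Nadir} = 278 − 2x_{Nadir} − x_{Kora} = 0 ⇒ x_{Nadir} = 139 − 0.5x_{Kora}.
Plugging x_{Nadir} into Kora's best response: x_{Kora} = 265/3 − (1/3)(139 − 0.5x_{Kora}) ⇒ (5/6)x_{Kora} = 42, so x_{Kora} = 50.4.
Then x_{Nadir} = 139 − 0.5·50.4 = 113.8.
Price P = 317 − 164.2 = 152.8.
Kora's profit: (152.8 − 52)·50.4 − 0.5(50.4)² = 3810.24.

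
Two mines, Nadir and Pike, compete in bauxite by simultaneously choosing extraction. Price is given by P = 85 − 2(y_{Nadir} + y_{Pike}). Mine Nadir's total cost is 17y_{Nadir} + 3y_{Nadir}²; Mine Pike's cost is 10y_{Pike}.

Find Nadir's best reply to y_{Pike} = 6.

Mine Nadir's profit: π = y_{Nadir}(85 − 2(y_{Nadir} + y_{Pike})) − 17y_{Nadir} − 3y_{Nadir}².
∂π/∂y_{Nadir} = 68 − 10y_{Nadir} − 2y_{Pike} = 0, so y_{Nadir} = 6.8 − 0.2y_{Pike}.
At y_{Pike} = 6: y_{Nadir} = 6.8 − 0.2·6 = 5.6.

5.6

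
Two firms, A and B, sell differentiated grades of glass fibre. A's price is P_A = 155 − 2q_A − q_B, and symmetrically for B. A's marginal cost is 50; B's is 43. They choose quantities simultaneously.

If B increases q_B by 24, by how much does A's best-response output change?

-6

Firm A's profit: π = q_A(155 − 2q_A − q_B) − 50q_A.
∂π/∂q_A = 105 − 4q_A − q_B = 0 ⇒ q_A = 26.25 − 0.25q_B.
The reaction-function slope is −0.25, so a 24-unit rise in q_B moves q_A by −0.25 × 24 = −6. A's best response falls — the actions are strategic substitutes.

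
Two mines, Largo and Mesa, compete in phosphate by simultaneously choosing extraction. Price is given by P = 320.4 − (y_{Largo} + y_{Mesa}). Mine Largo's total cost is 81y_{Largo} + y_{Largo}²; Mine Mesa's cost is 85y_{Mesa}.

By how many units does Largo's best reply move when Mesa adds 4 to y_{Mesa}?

Mine Largo's profit: π = y_{Largo}(320.4 − (y_{Largo} + y_{Mesa})) − 81y_{Largo} − y_{Largo}².
∂π/∂y_{Largo} = 239.4 − 4y_{Largo} − y_{Mesa} = 0, so y_{Largo} = 59.85 − 0.25y_{Mesa}.
The reaction-function slope is −0.25, so a 4-unit rise in y_{Mesa} moves y_{Largo} by −0.25 × 4 = −1. Largo's best response falls — the actions are strategic substitutes.

-1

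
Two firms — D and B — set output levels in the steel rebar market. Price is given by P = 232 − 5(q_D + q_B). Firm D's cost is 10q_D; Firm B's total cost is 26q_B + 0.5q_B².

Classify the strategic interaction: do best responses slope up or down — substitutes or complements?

Firm D's profit: π = q_D(232 − 5(q_D + q_B)) − 10q_D.
∂π/∂q_D = 222 − 10q_D − 5q_B = 0, so q_D = 22.2 − 0.5q_B.
The best-response slope dq_D/dq_B = −0.5 < 0: the reaction function is downward-sloping, so the choices are strategic substitutes.

strategic substitutes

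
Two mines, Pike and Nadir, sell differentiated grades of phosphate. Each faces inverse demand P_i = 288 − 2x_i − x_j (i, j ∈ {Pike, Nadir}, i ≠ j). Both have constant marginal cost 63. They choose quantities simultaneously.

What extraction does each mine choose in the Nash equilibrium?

Mine Pike's profit: π = x_{Pike}(288 − 2x_{Pike} − x_{Nadir}) − 63x_{Pike}.
∂π/∂x_{Pike} = 225 − 4x_{Pike} − x_{Nadir} = 0 ⇒ x_{Pike} = 56.25 − 0.25x_{Nadir}.
Setting x_{Pike} = x_{Nadir} in the reaction function: x_{Pike} = 56.25 − 0.25x_{Pike}, so x_{Pike} = 56.25 / 1.25 = 45.

45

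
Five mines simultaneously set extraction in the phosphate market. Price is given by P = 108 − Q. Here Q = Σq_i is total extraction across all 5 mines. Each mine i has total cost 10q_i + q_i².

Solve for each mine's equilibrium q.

A representative mine's profit is π_i = q_i(108 − Q) − 10q_i − q_i², with Q = q_i + Σ_{j≠i} q_j.
First-order condition: 98 − 4q_i − Σ_{j≠i} q_j = 0.
With identical mines, set every q_j = q: then 98 − 4q − 4q = 0, i.e. q = 98/8 = 12.25.

12.25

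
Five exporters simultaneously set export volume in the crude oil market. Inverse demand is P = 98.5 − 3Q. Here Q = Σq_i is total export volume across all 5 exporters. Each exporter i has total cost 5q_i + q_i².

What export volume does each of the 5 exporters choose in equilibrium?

A representative exporter's profit is π_i = q_i(98.5 − 3Q) − 5q_i − q_i², with Q = q_i + Σ_{j≠i} q_j.
First-order condition: 93.5 − 8q_i − 3Σ_{j≠i} q_j = 0.
With identical exporters, set every q_j = q: then 93.5 − 8q − 12q = 0, i.e. q = 93.5/20 = 4.675.

4.675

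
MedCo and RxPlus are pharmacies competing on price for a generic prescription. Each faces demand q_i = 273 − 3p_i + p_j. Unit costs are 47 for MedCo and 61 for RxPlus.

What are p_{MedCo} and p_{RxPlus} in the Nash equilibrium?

MedCo's profit: π = (p_{MedCo} − 47)(273 − 3p_{MedCo} + p_{RxPlus}).
∂π/∂p_{MedCo} = 414 − 6p_{MedCo} + p_{RxPlus} = 0 ⇒ p_{MedCo} = 69 + (1/6)p_{RxPlus}.
Similarly p_{RxPlus} = 76 + (1/6)p_{MedCo}.
Solving the two reaction functions simultaneously: (1 − (1/6)(1/6))p_{MedCo} = 69 + (1/6)·76, so (35/36)p_{MedCo} = 245/3 and p_{MedCo} = 84.
Then p_{RxPlus} = 76 + (1/6)·84 = 90.

84, 90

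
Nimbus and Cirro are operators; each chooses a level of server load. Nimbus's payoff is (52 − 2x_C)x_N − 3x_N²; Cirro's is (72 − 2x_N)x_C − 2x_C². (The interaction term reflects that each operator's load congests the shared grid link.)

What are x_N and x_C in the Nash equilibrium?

Expanding Nimbus's payoff: 52x_N − 2x_Cx_N − 3x_N².
∂π/∂x_N = 52 − 2x_C − 6x_N = 0, so x_N = 26/3 − (1/3)x_C.
Likewise for Cirro: x_C = 18 − 0.5x_N.
Substituting the second reaction function into the first: x_N = 26/3 − (1/3)(18 − 0.5x_N), which gives (5/6)x_N = 8/3 ⇒ x_N = 3.2.
Then x_C = 18 − 0.5·3.2 = 16.4.

3.2, 16.4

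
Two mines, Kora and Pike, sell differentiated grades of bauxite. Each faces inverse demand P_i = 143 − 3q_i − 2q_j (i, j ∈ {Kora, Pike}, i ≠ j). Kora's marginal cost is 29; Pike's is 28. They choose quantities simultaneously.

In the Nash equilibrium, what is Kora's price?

Mine Kora's profit: π = q_{Kora}(143 − 3q_{Kora} − 2q_{Pike}) − 29q_{Kora}.
∂π/∂q_{Kora} = 114 − 6q_{Kora} − 2q_{Pike} = 0 ⇒ q_{Kora} = 19 − (1/3)q_{Pike}.
Similarly q_{Pike} = 115/6 − (1/3)q_{Kora}.
Solving the two reaction functions simultaneously: (1 − (−1/3)(−1/3))q_{Kora} = 19 − (1/3)·(115/6), so (8/9)q_{Kora} = 227/18 and q_{Kora} = 14.1875.
Then q_{Pike} = 115/6 − (1/3)·14.1875 = 14.4375.
P_{Kora} = 143 − 3·14.1875 − 2·14.4375 = 71.5625.

71.5625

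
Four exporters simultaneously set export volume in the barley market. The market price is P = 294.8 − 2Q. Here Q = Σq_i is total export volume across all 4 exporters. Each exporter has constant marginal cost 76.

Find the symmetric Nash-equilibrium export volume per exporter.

21.88

A representative exporter's profit is π_i = q_i(294.8 − 2Q) − 76q_i, with Q = q_i + Σ_{j≠i} q_j.
First-order condition: 218.8 − 4q_i − 2Σ_{j≠i} q_j = 0.
Imposing symmetry (q_j = q for all j) turns Σ_{j≠i} q_j into 3q, so 218.8 = 10q and q = 21.88.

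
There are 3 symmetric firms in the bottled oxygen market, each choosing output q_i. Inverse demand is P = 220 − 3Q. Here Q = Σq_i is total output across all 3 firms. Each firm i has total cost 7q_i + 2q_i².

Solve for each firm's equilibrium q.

13.3125

A representative firm's profit is π_i = q_i(220 − 3Q) − 7q_i − 2q_i², with Q = q_i + Σ_{j≠i} q_j.
First-order condition: 213 − 10q_i − 3Σ_{j≠i} q_j = 0.
With identical firms, set every q_j = q: then 213 − 10q − 6q = 0, i.e. q = 213/16 = 13.3125.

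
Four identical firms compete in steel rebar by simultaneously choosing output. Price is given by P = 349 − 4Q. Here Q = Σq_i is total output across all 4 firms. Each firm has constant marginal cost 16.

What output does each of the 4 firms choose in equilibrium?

A representative firm's profit is π_i = q_i(349 − 4Q) − 16q_i, with Q = q_i + Σ_{j≠i} q_j.
First-order condition: 333 − 8q_i − 4Σ_{j≠i} q_j = 0.
Imposing symmetry (q_j = q for all j) turns Σ_{j≠i} q_j into 3q, so 333 = 20q and q = 16.65.

16.65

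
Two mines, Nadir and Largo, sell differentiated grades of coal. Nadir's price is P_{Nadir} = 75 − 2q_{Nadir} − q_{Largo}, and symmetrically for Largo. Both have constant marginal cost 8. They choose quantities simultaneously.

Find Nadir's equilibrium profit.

Mine Nadir's profit: π = q_{Nadir}(75 − 2q_{Nadir} − q_{Largo}) − 8q_{Nadir}.
∂π/∂q_{Nadir} = 67 − 4q_{Nadir} − q_{Largo} = 0 ⇒ q_{Nadir} = 16.75 − 0.25q_{Largo}.
By symmetry q_{Largo} = q_{Nadir}; substituting into the reaction function, 1.25q_{Nadir} = 16.75 and q_{Nadir} = 13.4.
P_{Nadir} = 75 − 2·13.4 − 13.4 = 34.8.
Profit = (34.8 − 8)·13.4 = 359.12.

359.12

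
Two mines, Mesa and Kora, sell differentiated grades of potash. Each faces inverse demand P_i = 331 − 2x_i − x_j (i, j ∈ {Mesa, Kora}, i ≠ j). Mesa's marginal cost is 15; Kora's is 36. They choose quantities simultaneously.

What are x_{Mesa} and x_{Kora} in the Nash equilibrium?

Mine Mesa's profit: π = x_{Mesa}(331 − 2x_{Mesa} − x_{Kora}) − 15x_{Mesa}.
∂π/∂x_{Mesa} = 316 − 4x_{Mesa} − x_{Kora} = 0 ⇒ x_{Mesa} = 79 − 0.25x_{Kora}.
Similarly x_{Kora} = 73.75 − 0.25x_{Mesa}.
Plugging x_{Kora} into Mesa's best response: x_{Mesa} = 79 − 0.25(73.75 − 0.25x_{Mesa}) ⇒ 0.9375x_{Mesa} = 60.5625, so x_{Mesa} = 64.6.
Then x_{Kora} = 73.75 − 0.25·64.6 = 57.6.

64.6, 57.6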